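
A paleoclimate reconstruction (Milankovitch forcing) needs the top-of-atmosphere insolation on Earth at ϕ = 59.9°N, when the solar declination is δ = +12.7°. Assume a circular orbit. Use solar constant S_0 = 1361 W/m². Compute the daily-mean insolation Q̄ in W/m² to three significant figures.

Q̄ ≈ 358 W/m²

cos h₀ = −tan(+59.9°) tan(+12.700°) = -0.3888, h₀ = 1.9701 rad.
Bracket: h₀ sin ϕ sin δ + cos ϕ cos δ sin h₀ = 1.9701×0.86515×0.21985 + 0.50151×0.97553×0.92134 = 0.374719 + 0.450755 = 0.825474.
Q̄ = (S_0/π) × [bracket] = (1361/π) × 0.825474 = 357.6 W/m².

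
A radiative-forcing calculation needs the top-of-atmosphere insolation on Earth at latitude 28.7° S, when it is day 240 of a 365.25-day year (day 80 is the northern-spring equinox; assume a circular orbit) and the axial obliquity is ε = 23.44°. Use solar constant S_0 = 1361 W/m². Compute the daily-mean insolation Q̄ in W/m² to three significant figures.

Solar longitude: L_s = 360° × (240 − 80)/365.25 = 157.700°.
sin δ = sin 23.44° × sin 157.700° = 0.15094, so δ = +8.682°.
cos h₀ = −tan(-28.7°) tan(+8.682°) = 0.0836, h₀ = 1.4871 rad.
Bracket: h₀ sin ϕ sin δ + cos ϕ cos δ sin h₀ = 1.4871×-0.48022×0.15094 + 0.87715×0.98854×0.99650 = -0.107792 + 0.864063 = 0.756271.
Q̄ = (S_0/π) × [bracket] = (1361/π) × 0.756271 = 327.6 W/m².

Q̄ ≈ 328 W/m²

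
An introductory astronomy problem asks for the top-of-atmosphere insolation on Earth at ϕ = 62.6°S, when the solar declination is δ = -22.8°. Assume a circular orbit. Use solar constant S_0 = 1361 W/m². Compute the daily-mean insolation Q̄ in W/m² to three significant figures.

Q̄ ≈ 483 W/m²

cos h₀ = −tan(-62.6°) tan(-22.800°) = -0.8110, h₀ = 2.5166 rad.
Bracket: h₀ sin ϕ sin δ + cos ϕ cos δ sin h₀ = 2.5166×-0.88782×-0.38752 + 0.46020×0.92186×0.58510 = 0.865831 + 0.248223 = 1.114054.
Q̄ = (S_0/π) × [bracket] = (1361/π) × 1.114054 = 482.6 W/m².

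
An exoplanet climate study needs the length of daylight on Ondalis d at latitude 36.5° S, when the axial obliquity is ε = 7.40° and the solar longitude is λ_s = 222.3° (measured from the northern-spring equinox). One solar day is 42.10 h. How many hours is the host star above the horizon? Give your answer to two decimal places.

21.91 h

Solar declination: sin δ = sin ε · sin λ_s = sin 7.40° × sin 222.3° = -0.08668, so δ = -4.973°.
cos H₀ = −tan φ · tan δ = −tan(-36.5°) × tan(-4.973°) = -0.0644, so H₀ = 1.6352 rad = 93.69°.
Daylight = 2H₀/(2π) × 42.10 h = (1.6352/π) × 42.10 = 21.91 h.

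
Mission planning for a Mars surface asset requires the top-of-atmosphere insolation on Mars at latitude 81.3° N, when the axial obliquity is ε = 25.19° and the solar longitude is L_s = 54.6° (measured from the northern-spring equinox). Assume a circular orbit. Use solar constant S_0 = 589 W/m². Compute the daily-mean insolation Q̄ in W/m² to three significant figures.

Q̄ ≈ 202 W/m²

Solar declination: sin δ = sin ε · sin L_s = sin 25.19° × sin 54.6° = 0.34694, so δ = +20.300°.
cos h₀ = −tan(+81.3°) tan(+20.300°) = -2.4174 ≤ −1 ⇒ polar day, h₀ = π.
Bracket: h₀ sin ϕ sin δ + cos ϕ cos δ sin h₀ = 3.1416×0.98849×0.34694 + 0.15126×0.93789×0.00000 = 1.077401 + 0.000000 = 1.077401.
Q̄ = (S_0/π) × [bracket] = (589/π) × 1.077401 = 202.0 W/m².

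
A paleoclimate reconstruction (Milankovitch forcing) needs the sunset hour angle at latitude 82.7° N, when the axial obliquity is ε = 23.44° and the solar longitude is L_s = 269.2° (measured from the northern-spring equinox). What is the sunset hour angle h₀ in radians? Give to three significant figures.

h₀ = 0.00 rad

Solar declination: sin δ = sin ε · sin L_s = sin 23.44° × sin 269.2° = -0.39775, so δ = -23.438°.
cos h₀ = −tan ϕ · tan δ = 3.3841 ≥ 1, so the Sun never rises (polar night) and h₀ = 0.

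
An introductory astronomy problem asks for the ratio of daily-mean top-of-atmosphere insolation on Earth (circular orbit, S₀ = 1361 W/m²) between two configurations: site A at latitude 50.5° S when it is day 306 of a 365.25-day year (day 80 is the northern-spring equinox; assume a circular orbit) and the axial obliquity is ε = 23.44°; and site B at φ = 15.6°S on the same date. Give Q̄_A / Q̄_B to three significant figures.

Q̄_A / Q̄_B ≈ 0.934

— Configuration A (φ=-50.5°):
Solar longitude: λ_s = 360° × (306 − 80)/365.25 = 222.752°.
sin δ = sin 23.44° × sin 222.752° = -0.27003, so δ = -15.666°.
cos H₀ = −tan(-50.5°) tan(-15.666°) = -0.3402, H₀ = 1.9179 rad.
Bracket: H₀ sin φ sin δ + cos φ cos δ sin H₀ = 1.9179×-0.77162×-0.27003 + 0.63608×0.96285×0.94035 = 0.399615 + 0.575917 = 0.975532.
Q̄ = (S₀/π) × [bracket] = (1361/π) × 0.975532 = 422.62 W/m².
— Configuration B (φ=-15.6°):
cos H₀ = −tan(-15.6°) tan(-15.666°) = -0.0783, H₀ = 1.6492 rad.
Bracket: H₀ sin φ sin δ + cos φ cos δ sin H₀ = 1.6492×-0.26892×-0.27003 + 0.96316×0.96285×0.99693 = 0.119759 + 0.924532 = 1.044291.
Q̄ = (S₀/π) × [bracket] = (1361/π) × 1.044291 = 452.41 W/m².
Ratio Q̄_A / Q̄_B = 422.62 / 452.41 = 0.9342.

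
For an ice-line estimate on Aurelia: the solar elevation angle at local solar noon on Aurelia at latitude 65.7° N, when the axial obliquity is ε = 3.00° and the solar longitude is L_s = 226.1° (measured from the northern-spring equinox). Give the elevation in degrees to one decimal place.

22.1°

Solar declination: sin δ = sin ε · sin L_s = sin 3.00° × sin 226.1° = -0.03771, so δ = -2.161°.
At local noon the hour angle is zero, so the zenith angle equals |ϕ − δ| = |+65.7° − (-2.161°)| = 67.861°.
Elevation = 90° − 67.861° = 22.1°.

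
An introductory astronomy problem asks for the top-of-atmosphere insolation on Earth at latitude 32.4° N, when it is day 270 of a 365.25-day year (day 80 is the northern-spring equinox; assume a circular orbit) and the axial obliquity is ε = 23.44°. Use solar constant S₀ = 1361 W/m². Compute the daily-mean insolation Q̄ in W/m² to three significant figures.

Q̄ ≈ 347 W/m²

Solar longitude: λ_s = 360° × (270 − 80)/365.25 = 187.269°.
sin δ = sin 23.44° × sin 187.269° = -0.05033, so δ = -2.885°.
cos H₀ = −tan(+32.4°) tan(-2.885°) = 0.0320, H₀ = 1.5388 rad.
Bracket: H₀ sin φ sin δ + cos φ cos δ sin H₀ = 1.5388×0.53583×-0.05033 + 0.84433×0.99873×0.99949 = -0.041499 + 0.842828 = 0.801329.
Q̄ = (S₀/π) × [bracket] = (1361/π) × 0.801329 = 347.2 W/m².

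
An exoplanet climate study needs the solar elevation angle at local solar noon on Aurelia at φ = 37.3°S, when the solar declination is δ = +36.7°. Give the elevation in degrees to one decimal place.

16.0°

At local noon the hour angle is zero, so the zenith angle equals |φ − δ| = |-37.3° − (+36.700°)| = 74.000°.
Elevation = 90° − 74.000° = 16.0°.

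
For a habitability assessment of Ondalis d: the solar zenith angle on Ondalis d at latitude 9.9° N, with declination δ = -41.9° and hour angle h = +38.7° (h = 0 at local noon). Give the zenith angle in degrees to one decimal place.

θ_z = 62.8°

cos θ_z = sin ϕ sin δ + cos ϕ cos δ cos h = -0.114820 + 0.572234 = 0.457414.
θ_z = arccos(0.457414) = 62.8°.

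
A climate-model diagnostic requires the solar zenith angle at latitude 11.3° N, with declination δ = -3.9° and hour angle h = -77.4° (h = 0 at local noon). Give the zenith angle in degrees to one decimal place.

cos θ_z = sin φ sin δ + cos φ cos δ cos h = -0.013327 + 0.213419 = 0.200092.
θ_z = arccos(0.200092) = 78.5°.

θ_z = 78.5°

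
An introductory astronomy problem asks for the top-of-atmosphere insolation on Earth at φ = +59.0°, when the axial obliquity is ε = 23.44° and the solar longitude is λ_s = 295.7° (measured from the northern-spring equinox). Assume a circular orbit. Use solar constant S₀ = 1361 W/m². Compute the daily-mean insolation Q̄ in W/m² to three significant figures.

Solar declination: sin δ = sin ε · sin λ_s = sin 23.44° × sin 295.7° = -0.35844, so δ = -21.004°.
cos H₀ = −tan(+59.0°) tan(-21.004°) = 0.6390, H₀ = 0.8776 rad.
Bracket: H₀ sin φ sin δ + cos φ cos δ sin H₀ = 0.8776×0.85717×-0.35844 + 0.51504×0.93355×0.76921 = -0.269637 + 0.369848 = 0.100211.
Q̄ = (S₀/π) × [bracket] = (1361/π) × 0.100211 = 43.41 W/m².

Q̄ ≈ 43.4 W/m²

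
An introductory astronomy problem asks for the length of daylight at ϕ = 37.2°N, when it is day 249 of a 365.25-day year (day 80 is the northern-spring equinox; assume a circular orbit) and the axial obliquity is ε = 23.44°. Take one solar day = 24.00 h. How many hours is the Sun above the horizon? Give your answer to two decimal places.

Solar longitude: L_s = 360° × (249 − 80)/365.25 = 166.571°.
sin δ = sin 23.44° × sin 166.571° = 0.09238, so δ = +5.301°.
cos h₀ = −tan ϕ · tan δ = −tan(+37.2°) × tan(+5.301°) = -0.0704, so h₀ = 1.6413 rad = 94.04°.
Daylight = 2h₀/(2π) × 24.00 h = (1.6413/π) × 24.00 = 12.54 h.

12.54 h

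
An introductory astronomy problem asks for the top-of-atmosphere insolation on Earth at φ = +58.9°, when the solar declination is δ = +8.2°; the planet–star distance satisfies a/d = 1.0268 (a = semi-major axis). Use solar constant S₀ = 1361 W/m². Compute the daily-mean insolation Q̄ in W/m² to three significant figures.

Q̄ ≈ 328 W/m²

cos H₀ = −tan(+58.9°) tan(+8.200°) = -0.2389, H₀ = 1.8120 rad.
Bracket: H₀ sin φ sin δ + cos φ cos δ sin H₀ = 1.8120×0.85627×0.14263 + 0.51653×0.98978×0.97105 = 0.221299 + 0.496450 = 0.717749.
Inverse-square distance factor (a/d)² = 1.0268² = 1.054318.
Q̄ = (S₀/π) × 1.054318 × [bracket] = (1361/π) × 1.054318 × 0.717749 = 327.8 W/m².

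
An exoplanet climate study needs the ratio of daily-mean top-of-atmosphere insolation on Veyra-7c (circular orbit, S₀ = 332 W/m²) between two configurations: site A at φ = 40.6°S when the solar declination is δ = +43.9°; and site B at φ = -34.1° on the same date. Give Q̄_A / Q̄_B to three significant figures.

— Configuration A (φ=-40.6°):
cos H₀ = −tan(-40.6°) tan(+43.900°) = 0.8248, H₀ = 0.6009 rad.
Bracket: H₀ sin φ sin δ + cos φ cos δ sin H₀ = 0.6009×-0.65077×0.69340 + 0.75927×0.72055×0.56541 = -0.271152 + 0.309331 = 0.038179.
Q̄ = (S₀/π) × [bracket] = (332/π) × 0.038179 = 4.0347 W/m².
— Configuration B (φ=-34.1°):
cos H₀ = −tan(-34.1°) tan(+43.900°) = 0.6515, H₀ = 0.8612 rad.
Bracket: H₀ sin φ sin δ + cos φ cos δ sin H₀ = 0.8612×-0.56064×0.69340 + 0.82806×0.72055×0.75861 = -0.334790 + 0.452631 = 0.117841.
Q̄ = (S₀/π) × [bracket] = (332/π) × 0.117841 = 12.453 W/m².
Ratio Q̄_A / Q̄_B = 4.0347 / 12.453 = 0.3240.

Q̄_A / Q̄_B ≈ 0.324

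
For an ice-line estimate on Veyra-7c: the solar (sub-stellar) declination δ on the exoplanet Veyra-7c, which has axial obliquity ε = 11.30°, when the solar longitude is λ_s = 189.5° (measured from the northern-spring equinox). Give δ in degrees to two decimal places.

δ = -1.85°

sin δ = sin ε · sin λ_s = sin 11.30° × sin 189.5° = -0.032340.
δ = arcsin(-0.032340) = -1.85°.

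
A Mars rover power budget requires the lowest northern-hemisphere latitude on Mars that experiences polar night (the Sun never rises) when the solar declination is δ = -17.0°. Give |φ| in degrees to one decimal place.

Polar night requires cos H₀ = −tan φ tan δ ≥ 1, i.e. tan φ tan δ ≤ −1.
The boundary is |tan φ| · |tan δ| = 1, so |φ| = 90° − |δ| = 90° − 17.0° = 73.0° in the northern hemisphere.

|φ| = 73.0°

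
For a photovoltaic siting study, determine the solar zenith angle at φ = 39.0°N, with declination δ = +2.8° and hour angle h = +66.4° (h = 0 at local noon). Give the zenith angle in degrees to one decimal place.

cos θ_z = sin φ sin δ + cos φ cos δ cos h = 0.030742 + 0.310758 = 0.341500.
θ_z = arccos(0.341500) = 70.0°.

θ_z = 70.0°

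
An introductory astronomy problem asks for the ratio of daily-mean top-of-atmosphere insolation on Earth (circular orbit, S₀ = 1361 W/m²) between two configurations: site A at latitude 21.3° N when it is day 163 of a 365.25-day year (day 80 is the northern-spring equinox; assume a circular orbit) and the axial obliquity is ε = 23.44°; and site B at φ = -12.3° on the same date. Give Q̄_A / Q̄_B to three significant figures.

— Configuration A (φ=+21.3°):
Solar longitude: λ_s = 360° × (163 − 80)/365.25 = 81.807°.
sin δ = sin 23.44° × sin 81.807° = 0.39373, so δ = +23.187°.
cos H₀ = −tan(+21.3°) tan(+23.187°) = -0.1670, H₀ = 1.7386 rad.
Bracket: H₀ sin φ sin δ + cos φ cos δ sin H₀ = 1.7386×0.36325×0.39373 + 0.93169×0.91923×0.98596 = 0.248659 + 0.844413 = 1.093072.
Q̄ = (S₀/π) × [bracket] = (1361/π) × 1.093072 = 473.54 W/m².
— Configuration B (φ=-12.3°):
cos H₀ = −tan(-12.3°) tan(+23.187°) = 0.0934, H₀ = 1.4773 rad.
Bracket: H₀ sin φ sin δ + cos φ cos δ sin H₀ = 1.4773×-0.21303×0.39373 + 0.97705×0.91923×0.99563 = -0.123910 + 0.894209 = 0.770299.
Q̄ = (S₀/π) × [bracket] = (1361/π) × 0.770299 = 333.71 W/m².
Ratio Q̄_A / Q̄_B = 473.54 / 333.71 = 1.419.

Q̄_A / Q̄_B ≈ 1.42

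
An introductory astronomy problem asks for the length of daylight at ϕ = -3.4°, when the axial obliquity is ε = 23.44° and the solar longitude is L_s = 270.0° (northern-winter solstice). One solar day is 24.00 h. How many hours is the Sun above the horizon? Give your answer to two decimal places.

12.20 h

Solar declination: sin δ = sin ε · sin L_s = sin 23.44° × sin 270.0° = -0.39779, so δ = -23.440°.
cos h₀ = −tan ϕ · tan δ = −tan(-3.4°) × tan(-23.440°) = -0.0258, so h₀ = 1.5966 rad = 91.48°.
Daylight = 2h₀/(2π) × 24.00 h = (1.5966/π) × 24.00 = 12.20 h.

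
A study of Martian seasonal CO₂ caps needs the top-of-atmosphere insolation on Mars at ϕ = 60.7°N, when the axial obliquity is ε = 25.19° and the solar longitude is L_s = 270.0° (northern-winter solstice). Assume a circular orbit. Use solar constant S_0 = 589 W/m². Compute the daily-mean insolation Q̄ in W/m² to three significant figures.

Q̄ ≈ 5.14 W/m²

Solar declination: sin δ = sin ε · sin L_s = sin 25.19° × sin 270.0° = -0.42562, so δ = -25.190°.
cos h₀ = −tan(+60.7°) tan(-25.190°) = 0.8382, h₀ = 0.5769 rad.
Bracket: h₀ sin ϕ sin δ + cos ϕ cos δ sin h₀ = 0.5769×0.87207×-0.42562 + 0.48938×0.90490×0.54543 = -0.214128 + 0.241538 = 0.027410.
Q̄ = (S_0/π) × [bracket] = (589/π) × 0.027410 = 5.139 W/m².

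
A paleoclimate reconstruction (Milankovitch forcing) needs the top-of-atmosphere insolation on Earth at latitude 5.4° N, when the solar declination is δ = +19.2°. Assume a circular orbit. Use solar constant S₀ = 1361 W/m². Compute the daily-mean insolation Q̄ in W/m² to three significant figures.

Q̄ ≈ 429 W/m²

cos H₀ = −tan(+5.4°) tan(+19.200°) = -0.0329, H₀ = 1.6037 rad.
Bracket: H₀ sin φ sin δ + cos φ cos δ sin H₀ = 1.6037×0.09411×0.32887 + 0.99556×0.94438×0.99946 = 0.049634 + 0.939679 = 0.989313.
Q̄ = (S₀/π) × [bracket] = (1361/π) × 0.989313 = 428.6 W/m².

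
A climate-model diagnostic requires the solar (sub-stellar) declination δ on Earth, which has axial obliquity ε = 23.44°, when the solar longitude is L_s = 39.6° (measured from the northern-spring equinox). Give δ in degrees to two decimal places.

sin δ = sin ε · sin L_s = sin 23.44° × sin 39.6° = 0.253560.
δ = arcsin(0.253560) = +14.69°.

δ = +14.69°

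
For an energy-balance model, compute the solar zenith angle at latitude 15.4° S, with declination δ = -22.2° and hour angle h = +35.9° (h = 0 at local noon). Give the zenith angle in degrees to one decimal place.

cos θ_z = sin φ sin δ + cos φ cos δ cos h = 0.100338 + 0.723066 = 0.823404.
θ_z = arccos(0.823404) = 34.6°.

θ_z = 34.6°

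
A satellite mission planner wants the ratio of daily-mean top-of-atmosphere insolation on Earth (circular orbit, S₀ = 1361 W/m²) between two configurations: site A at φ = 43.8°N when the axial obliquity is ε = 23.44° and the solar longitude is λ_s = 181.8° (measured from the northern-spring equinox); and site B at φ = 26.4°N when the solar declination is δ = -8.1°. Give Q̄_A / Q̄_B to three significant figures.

Q̄_A / Q̄_B ≈ 0.896

— Configuration A (φ=+43.8°):
Solar declination: sin δ = sin ε · sin λ_s = sin 23.44° × sin 181.8° = -0.01249, so δ = -0.716°.
cos H₀ = −tan(+43.8°) tan(-0.716°) = 0.0120, H₀ = 1.5588 rad.
Bracket: H₀ sin φ sin δ + cos φ cos δ sin H₀ = 1.5588×0.69214×-0.01249 + 0.72176×0.99992×0.99993 = -0.013476 + 0.721652 = 0.708176.
Q̄ = (S₀/π) × [bracket] = (1361/π) × 0.708176 = 306.80 W/m².
— Configuration B (φ=+26.4°):
cos H₀ = −tan(+26.4°) tan(-8.100°) = 0.0706, H₀ = 1.5001 rad.
Bracket: H₀ sin φ sin δ + cos φ cos δ sin H₀ = 1.5001×0.44464×-0.14090 + 0.89571×0.99002×0.99750 = -0.093981 + 0.884554 = 0.790573.
Q̄ = (S₀/π) × [bracket] = (1361/π) × 0.790573 = 342.49 W/m².
Ratio Q̄_A / Q̄_B = 306.80 / 342.49 = 0.8958.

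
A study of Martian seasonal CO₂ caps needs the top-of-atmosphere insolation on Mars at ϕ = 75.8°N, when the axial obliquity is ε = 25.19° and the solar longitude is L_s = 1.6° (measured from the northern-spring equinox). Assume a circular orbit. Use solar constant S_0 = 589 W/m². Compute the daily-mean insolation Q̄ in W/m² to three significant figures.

Solar declination: sin δ = sin ε · sin L_s = sin 25.19° × sin 1.6° = 0.01188, so δ = +0.681°.
cos h₀ = −tan(+75.8°) tan(+0.681°) = -0.0470, h₀ = 1.6178 rad.
Bracket: h₀ sin ϕ sin δ + cos ϕ cos δ sin h₀ = 1.6178×0.96945×0.01188 + 0.24531×0.99993×0.99890 = 0.018632 + 0.245023 = 0.263655.
Q̄ = (S_0/π) × [bracket] = (589/π) × 0.263655 = 49.43 W/m².

Q̄ ≈ 49.4 W/m²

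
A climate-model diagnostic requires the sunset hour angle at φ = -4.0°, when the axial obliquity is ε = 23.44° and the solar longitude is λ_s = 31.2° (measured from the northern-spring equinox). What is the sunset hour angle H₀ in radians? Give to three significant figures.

H₀ = 1.56 rad

Solar declination: sin δ = sin ε · sin λ_s = sin 23.44° × sin 31.2° = 0.20607, so δ = +11.892°.
cos H₀ = −tan φ · tan δ = −tan(-4.0°) × tan(+11.892°) = 0.0147, so H₀ = 1.5561 rad = 89.16°.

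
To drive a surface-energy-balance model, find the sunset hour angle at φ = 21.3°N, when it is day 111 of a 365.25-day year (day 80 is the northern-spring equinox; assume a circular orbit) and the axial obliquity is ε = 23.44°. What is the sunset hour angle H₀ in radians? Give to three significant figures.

H₀ = 1.65 rad

Solar longitude: λ_s = 360° × (111 − 80)/365.25 = 30.554°.
sin δ = sin 23.44° × sin 30.554° = 0.20222, so δ = +11.667°.
cos H₀ = −tan φ · tan δ = −tan(+21.3°) × tan(+11.667°) = -0.0805, so H₀ = 1.6514 rad = 94.62°.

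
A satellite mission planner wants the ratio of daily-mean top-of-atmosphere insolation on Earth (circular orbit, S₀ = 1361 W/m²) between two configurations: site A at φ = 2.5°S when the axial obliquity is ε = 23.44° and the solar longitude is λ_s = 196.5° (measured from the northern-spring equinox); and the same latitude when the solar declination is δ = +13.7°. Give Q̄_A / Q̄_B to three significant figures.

Q̄_A / Q̄_B ≈ 1.05

— Configuration A (φ=-2.5°):
Solar declination: sin δ = sin ε · sin λ_s = sin 23.44° × sin 196.5° = -0.11298, so δ = -6.487°.
cos H₀ = −tan(-2.5°) tan(-6.487°) = -0.0050, H₀ = 1.5758 rad.
Bracket: H₀ sin φ sin δ + cos φ cos δ sin H₀ = 1.5758×-0.04362×-0.11298 + 0.99905×0.99360×0.99999 = 0.007766 + 0.992646 = 1.000412.
Q̄ = (S₀/π) × [bracket] = (1361/π) × 1.000412 = 433.40 W/m².
— Configuration B (φ=-2.5°):
cos H₀ = −tan(-2.5°) tan(+13.700°) = 0.0106, H₀ = 1.5602 rad.
Bracket: H₀ sin φ sin δ + cos φ cos δ sin H₀ = 1.5602×-0.04362×0.23684 + 0.99905×0.97155×0.99994 = -0.016118 + 0.970569 = 0.954451.
Q̄ = (S₀/π) × [bracket] = (1361/π) × 0.954451 = 413.49 W/m².
Ratio Q̄_A / Q̄_B = 433.40 / 413.49 = 1.048.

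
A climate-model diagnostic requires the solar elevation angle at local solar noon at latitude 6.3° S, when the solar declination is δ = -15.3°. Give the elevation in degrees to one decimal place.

81.0°

At local noon the hour angle is zero, so the zenith angle equals |φ − δ| = |-6.3° − (-15.300°)| = 9.000°.
Elevation = 90° − 9.000° = 81.0°.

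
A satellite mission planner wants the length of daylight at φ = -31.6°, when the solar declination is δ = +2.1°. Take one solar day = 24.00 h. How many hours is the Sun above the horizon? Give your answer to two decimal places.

cos H₀ = −tan φ · tan δ = −tan(-31.6°) × tan(+2.100°) = 0.0226, so H₀ = 1.5482 rad = 88.71°.
Daylight = 2H₀/(2π) × 24.00 h = (1.5482/π) × 24.00 = 11.83 h.

11.83 h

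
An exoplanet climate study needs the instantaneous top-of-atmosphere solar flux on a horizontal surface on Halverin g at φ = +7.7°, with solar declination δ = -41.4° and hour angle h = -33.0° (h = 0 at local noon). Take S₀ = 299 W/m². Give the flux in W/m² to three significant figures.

cos θ_z = sin φ sin δ + cos φ cos δ cos h = -0.088607 + 0.623424 = 0.534817.
Flux = S₀ · cos θ_z = 299 × 0.534817 = 159.9 W/m².

160 W/m²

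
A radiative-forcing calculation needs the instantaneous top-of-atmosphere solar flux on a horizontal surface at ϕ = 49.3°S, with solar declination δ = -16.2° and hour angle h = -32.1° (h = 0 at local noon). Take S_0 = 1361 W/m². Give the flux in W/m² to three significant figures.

cos θ_z = sin ϕ sin δ + cos ϕ cos δ cos h = 0.211513 + 0.530473 = 0.741986.
Flux = S_0 · cos θ_z = 1361 × 0.741986 = 1010 W/m².

1.01e+03 W/m²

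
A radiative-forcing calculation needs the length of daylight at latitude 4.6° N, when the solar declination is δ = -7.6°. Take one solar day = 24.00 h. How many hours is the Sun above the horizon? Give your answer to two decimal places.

cos H₀ = −tan φ · tan δ = −tan(+4.6°) × tan(-7.600°) = 0.0107, so H₀ = 1.5601 rad = 89.38°.
Daylight = 2H₀/(2π) × 24.00 h = (1.5601/π) × 24.00 = 11.92 h.

11.92 h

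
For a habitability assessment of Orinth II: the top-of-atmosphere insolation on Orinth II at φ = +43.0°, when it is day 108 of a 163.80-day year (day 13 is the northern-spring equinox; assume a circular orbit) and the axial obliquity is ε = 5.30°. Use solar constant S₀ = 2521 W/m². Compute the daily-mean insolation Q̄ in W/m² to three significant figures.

Solar longitude: λ_s = 360° × (108 − 13)/163.80 = 208.791°.
sin δ = sin 5.30° × sin 208.791° = -0.04449, so δ = -2.550°.
cos H₀ = −tan(+43.0°) tan(-2.550°) = 0.0415, H₀ = 1.5293 rad.
Bracket: H₀ sin φ sin δ + cos φ cos δ sin H₀ = 1.5293×0.68200×-0.04449 + 0.73135×0.99901×0.99914 = -0.046402 + 0.729998 = 0.683596.
Q̄ = (S₀/π) × [bracket] = (2521/π) × 0.683596 = 548.6 W/m².

Q̄ ≈ 549 W/m²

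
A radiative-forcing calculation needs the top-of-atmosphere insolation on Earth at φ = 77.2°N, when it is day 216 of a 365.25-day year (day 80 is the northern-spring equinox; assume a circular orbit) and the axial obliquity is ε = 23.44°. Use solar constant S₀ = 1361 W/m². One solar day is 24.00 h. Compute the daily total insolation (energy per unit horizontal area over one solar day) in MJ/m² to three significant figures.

32.8 MJ/m²

Solar longitude: λ_s = 360° × (216 − 80)/365.25 = 134.045°.
sin δ = sin 23.44° × sin 134.045° = 0.28593, so δ = +16.614°.
cos H₀ = −tan(+77.2°) tan(+16.614°) = -1.3133 ≤ −1 ⇒ polar day, H₀ = π.
Bracket: H₀ sin φ sin δ + cos φ cos δ sin H₀ = 3.1416×0.97515×0.28593 + 0.22155×0.95825×0.00000 = 0.875955 + 0.000000 = 0.875955.
Q̄ = (S₀/π) × [bracket] = (1361/π) × 0.875955 = 379.48 W/m².
Daily total = Q̄ × 24.00 h × 3600 s/h = 379.48 × 24.00 × 3600 / 10⁶ = 32.79 MJ/m².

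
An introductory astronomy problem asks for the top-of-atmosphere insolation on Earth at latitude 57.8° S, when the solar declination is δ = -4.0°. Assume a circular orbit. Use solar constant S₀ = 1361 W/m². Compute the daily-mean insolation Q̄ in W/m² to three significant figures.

Q̄ ≈ 272 W/m²

cos H₀ = −tan(-57.8°) tan(-4.000°) = -0.1110, H₀ = 1.6821 rad.
Bracket: H₀ sin φ sin δ + cos φ cos δ sin H₀ = 1.6821×-0.84619×-0.06976 + 0.53288×0.99756×0.99382 = 0.099295 + 0.528295 = 0.627590.
Q̄ = (S₀/π) × [bracket] = (1361/π) × 0.627590 = 271.9 W/m².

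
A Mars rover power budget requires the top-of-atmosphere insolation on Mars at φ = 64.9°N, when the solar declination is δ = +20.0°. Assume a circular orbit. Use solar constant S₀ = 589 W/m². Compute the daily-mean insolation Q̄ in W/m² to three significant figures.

cos H₀ = −tan(+64.9°) tan(+20.000°) = -0.7770, H₀ = 2.4607 rad.
Bracket: H₀ sin φ sin δ + cos φ cos δ sin H₀ = 2.4607×0.90557×0.34202 + 0.42420×0.93969×0.62951 = 0.762136 + 0.250933 = 1.013069.
Q̄ = (S₀/π) × [bracket] = (589/π) × 1.013069 = 189.9 W/m².

Q̄ ≈ 190 W/m²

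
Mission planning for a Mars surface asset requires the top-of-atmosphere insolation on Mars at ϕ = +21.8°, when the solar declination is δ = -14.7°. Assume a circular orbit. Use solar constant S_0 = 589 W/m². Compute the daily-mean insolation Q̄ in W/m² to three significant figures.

cos h₀ = −tan(+21.8°) tan(-14.700°) = 0.1049, h₀ = 1.4657 rad.
Bracket: h₀ sin ϕ sin δ + cos ϕ cos δ sin h₀ = 1.4657×0.37137×-0.25376 + 0.92849×0.96727×0.99448 = -0.138126 + 0.893143 = 0.755017.
Q̄ = (S_0/π) × [bracket] = (589/π) × 0.755017 = 141.6 W/m².

Q̄ ≈ 142 W/m²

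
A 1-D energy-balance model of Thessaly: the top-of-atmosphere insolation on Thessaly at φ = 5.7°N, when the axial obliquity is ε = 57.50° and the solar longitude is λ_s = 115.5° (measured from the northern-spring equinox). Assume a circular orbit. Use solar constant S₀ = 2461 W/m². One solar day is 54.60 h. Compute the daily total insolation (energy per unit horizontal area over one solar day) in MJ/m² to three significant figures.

118 MJ/m²

Solar declination: sin δ = sin ε · sin λ_s = sin 57.50° × sin 115.5° = 0.76123, so δ = +49.573°.
cos H₀ = −tan(+5.7°) tan(+49.573°) = -0.1172, H₀ = 1.6882 rad.
Bracket: H₀ sin φ sin δ + cos φ cos δ sin H₀ = 1.6882×0.09932×0.76123 + 0.99506×0.64848×0.99311 = 0.127637 + 0.640831 = 0.768468.
Q̄ = (S₀/π) × [bracket] = (2461/π) × 0.768468 = 601.99 W/m².
Daily total = Q̄ × 54.60 h × 3600 s/h = 601.99 × 54.60 × 3600 / 10⁶ = 118.3 MJ/m².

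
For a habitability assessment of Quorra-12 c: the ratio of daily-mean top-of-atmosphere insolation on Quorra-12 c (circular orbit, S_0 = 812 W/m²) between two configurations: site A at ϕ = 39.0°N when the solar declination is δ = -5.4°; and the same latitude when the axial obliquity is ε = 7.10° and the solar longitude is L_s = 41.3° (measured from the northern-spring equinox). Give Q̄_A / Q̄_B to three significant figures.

Q̄_A / Q̄_B ≈ 0.797

— Configuration A (ϕ=+39.0°):
cos h₀ = −tan(+39.0°) tan(-5.400°) = 0.0765, h₀ = 1.4942 rad.
Bracket: h₀ sin ϕ sin δ + cos ϕ cos δ sin h₀ = 1.4942×0.62932×-0.09411 + 0.77715×0.99556×0.99707 = -0.088494 + 0.771433 = 0.682939.
Q̄ = (S_0/π) × [bracket] = (812/π) × 0.682939 = 176.52 W/m².
— Configuration B (ϕ=+39.0°):
Solar declination: sin δ = sin ε · sin L_s = sin 7.10° × sin 41.3° = 0.08158, so δ = +4.679°.
cos h₀ = −tan(+39.0°) tan(+4.679°) = -0.0663, h₀ = 1.6371 rad.
Bracket: h₀ sin ϕ sin δ + cos ϕ cos δ sin h₀ = 1.6371×0.62932×0.08158 + 0.77715×0.99667×0.99780 = 0.084049 + 0.772858 = 0.856907.
Q̄ = (S_0/π) × [bracket] = (812/π) × 0.856907 = 221.48 W/m².
Ratio Q̄_A / Q̄_B = 176.52 / 221.48 = 0.7970.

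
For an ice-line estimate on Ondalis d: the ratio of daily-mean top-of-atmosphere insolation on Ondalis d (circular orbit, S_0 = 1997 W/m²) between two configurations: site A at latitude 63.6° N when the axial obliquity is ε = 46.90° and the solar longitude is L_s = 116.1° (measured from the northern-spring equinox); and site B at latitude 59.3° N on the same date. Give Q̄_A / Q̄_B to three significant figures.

Q̄_A / Q̄_B ≈ 1.04

— Configuration A (ϕ=+63.6°):
Solar declination: sin δ = sin ε · sin L_s = sin 46.90° × sin 116.1° = 0.65571, so δ = +40.973°.
cos h₀ = −tan(+63.6°) tan(+40.973°) = -1.7495 ≤ −1 ⇒ polar day, h₀ = π.
Bracket: h₀ sin ϕ sin δ + cos ϕ cos δ sin h₀ = 3.1416×0.89571×0.65571 + 0.44464×0.75502×0.00000 = 1.845143 + 0.000000 = 1.845143.
Q̄ = (S_0/π) × [bracket] = (1997/π) × 1.845143 = 1172.9 W/m².
— Configuration B (ϕ=+59.3°):
cos h₀ = −tan(+59.3°) tan(+40.973°) = -1.4627 ≤ −1 ⇒ polar day, h₀ = π.
Bracket: h₀ sin ϕ sin δ + cos ϕ cos δ sin h₀ = 3.1416×0.85985×0.65571 + 0.51054×0.75502×0.00000 = 1.771273 + 0.000000 = 1.771273.
Q̄ = (S_0/π) × [bracket] = (1997/π) × 1.771273 = 1125.9 W/m².
Ratio Q̄_A / Q̄_B = 1172.9 / 1125.9 = 1.042.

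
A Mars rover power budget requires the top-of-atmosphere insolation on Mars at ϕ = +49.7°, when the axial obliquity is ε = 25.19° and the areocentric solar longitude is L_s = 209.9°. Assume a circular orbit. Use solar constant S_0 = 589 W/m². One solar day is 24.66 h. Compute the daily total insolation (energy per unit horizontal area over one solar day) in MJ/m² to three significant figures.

6.64 MJ/m²

sin δ = sin 25.19° × sin 209.9° = -0.21217, so δ = -12.249°.
cos h₀ = −tan(+49.7°) tan(-12.249°) = 0.2560, h₀ = 1.3119 rad.
Bracket: h₀ sin ϕ sin δ + cos ϕ cos δ sin h₀ = 1.3119×0.76267×-0.21217 + 0.64679×0.97723×0.96667 = -0.212286 + 0.610996 = 0.398710.
Q̄ = (S_0/π) × [bracket] = (589/π) × 0.398710 = 74.752 W/m².
Daily total = Q̄ × 24.66 h × 3600 s/h = 74.752 × 24.66 × 3600 / 10⁶ = 6.636 MJ/m².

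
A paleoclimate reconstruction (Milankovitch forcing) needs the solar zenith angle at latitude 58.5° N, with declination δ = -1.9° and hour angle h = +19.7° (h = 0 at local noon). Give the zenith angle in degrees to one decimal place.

θ_z = 62.4°

cos θ_z = sin φ sin δ + cos φ cos δ cos h = -0.028269 + 0.491647 = 0.463378.
θ_z = arccos(0.463378) = 62.4°.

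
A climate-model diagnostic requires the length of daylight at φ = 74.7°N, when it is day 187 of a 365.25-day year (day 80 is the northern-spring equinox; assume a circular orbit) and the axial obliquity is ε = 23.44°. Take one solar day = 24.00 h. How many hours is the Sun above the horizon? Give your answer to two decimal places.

24.00 h

Solar longitude: λ_s = 360° × (187 − 80)/365.25 = 105.462°.
sin δ = sin 23.44° × sin 105.462° = 0.38339, so δ = +22.544°.
Sunrise equation: cos H₀ = −tan φ · tan δ = -1.5174 ≤ −1, so the Sun never sets (polar day) and H₀ = π.
Daylight = 2H₀/(2π) × 24.00 h = (3.1416/π) × 24.00 = 24.00 h.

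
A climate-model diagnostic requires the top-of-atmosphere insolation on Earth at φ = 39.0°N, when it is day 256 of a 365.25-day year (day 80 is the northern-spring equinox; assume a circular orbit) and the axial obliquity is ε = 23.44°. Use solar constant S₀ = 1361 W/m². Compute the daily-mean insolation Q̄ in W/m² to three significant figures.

Q̄ ≈ 356 W/m²

Solar longitude: λ_s = 360° × (256 − 80)/365.25 = 173.470°.
sin δ = sin 23.44° × sin 173.470° = 0.04524, so δ = +2.593°.
cos H₀ = −tan(+39.0°) tan(+2.593°) = -0.0367, H₀ = 1.6075 rad.
Bracket: H₀ sin φ sin δ + cos φ cos δ sin H₀ = 1.6075×0.62932×0.04524 + 0.77715×0.99898×0.99933 = 0.045766 + 0.775837 = 0.821603.
Q̄ = (S₀/π) × [bracket] = (1361/π) × 0.821603 = 355.9 W/m².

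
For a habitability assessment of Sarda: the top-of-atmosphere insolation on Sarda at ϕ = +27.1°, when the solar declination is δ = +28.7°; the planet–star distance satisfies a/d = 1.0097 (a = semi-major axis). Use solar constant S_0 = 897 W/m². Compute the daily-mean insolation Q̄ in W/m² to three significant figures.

Q̄ ≈ 336 W/m²

cos h₀ = −tan(+27.1°) tan(+28.700°) = -0.2802, h₀ = 1.8548 rad.
Bracket: h₀ sin ϕ sin δ + cos ϕ cos δ sin h₀ = 1.8548×0.45554×0.48022 + 0.89021×0.87715×0.95995 = 0.405755 + 0.749575 = 1.155330.
Inverse-square distance factor (a/d)² = 1.0097² = 1.019494.
Q̄ = (S_0/π) × 1.019494 × [bracket] = (897/π) × 1.019494 × 1.155330 = 336.3 W/m².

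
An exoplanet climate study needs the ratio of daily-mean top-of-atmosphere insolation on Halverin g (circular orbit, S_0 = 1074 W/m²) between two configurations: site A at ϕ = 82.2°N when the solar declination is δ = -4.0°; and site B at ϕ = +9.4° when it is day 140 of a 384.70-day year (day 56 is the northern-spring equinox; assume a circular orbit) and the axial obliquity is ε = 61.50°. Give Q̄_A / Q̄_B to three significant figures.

Q̄_A / Q̄_B ≈ 0.0605

— Configuration A (ϕ=+82.2°):
cos h₀ = −tan(+82.2°) tan(-4.000°) = 0.5105, h₀ = 1.0351 rad.
Bracket: h₀ sin ϕ sin δ + cos ϕ cos δ sin h₀ = 1.0351×0.99075×-0.06976 + 0.13572×0.99756×0.85989 = -0.071541 + 0.116420 = 0.044879.
Q̄ = (S_0/π) × [bracket] = (1074/π) × 0.044879 = 15.343 W/m².
— Configuration B (ϕ=+9.4°):
Solar longitude: L_s = 360° × (140 − 56)/384.70 = 78.607°.
sin δ = sin 61.50° × sin 78.607° = 0.86150, so δ = +59.485°.
cos h₀ = −tan(+9.4°) tan(+59.485°) = -0.2809, h₀ = 1.8555 rad.
Bracket: h₀ sin ϕ sin δ + cos ϕ cos δ sin h₀ = 1.8555×0.16333×0.86150 + 0.98657×0.50776×0.95974 = 0.261085 + 0.480773 = 0.741858.
Q̄ = (S_0/π) × [bracket] = (1074/π) × 0.741858 = 253.62 W/m².
Ratio Q̄_A / Q̄_B = 15.343 / 253.62 = 0.06050.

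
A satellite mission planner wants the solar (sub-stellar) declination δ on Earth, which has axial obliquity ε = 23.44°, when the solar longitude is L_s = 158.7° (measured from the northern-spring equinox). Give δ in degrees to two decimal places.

sin δ = sin ε · sin L_s = sin 23.44° × sin 158.7° = 0.144497.
δ = arcsin(0.144497) = +8.31°.

δ = +8.31°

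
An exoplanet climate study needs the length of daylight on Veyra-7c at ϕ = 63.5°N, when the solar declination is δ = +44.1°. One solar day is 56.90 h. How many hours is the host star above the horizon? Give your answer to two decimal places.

56.90 h

Sunrise equation: cos h₀ = −tan ϕ · tan δ = -1.9436 ≤ −1, so the host star never sets (polar day) and h₀ = π.
Daylight = 2h₀/(2π) × 56.90 h = (3.1416/π) × 56.90 = 56.90 h.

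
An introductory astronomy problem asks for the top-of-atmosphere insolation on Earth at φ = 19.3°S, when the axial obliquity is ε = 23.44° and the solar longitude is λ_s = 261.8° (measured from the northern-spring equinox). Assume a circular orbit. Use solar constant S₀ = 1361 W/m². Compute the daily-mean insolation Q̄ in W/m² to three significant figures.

Solar declination: sin δ = sin ε · sin λ_s = sin 23.44° × sin 261.8° = -0.39372, so δ = -23.186°.
cos H₀ = −tan(-19.3°) tan(-23.186°) = -0.1500, H₀ = 1.7214 rad.
Bracket: H₀ sin φ sin δ + cos φ cos δ sin H₀ = 1.7214×-0.33051×-0.39372 + 0.94380×0.91923×0.98869 = 0.224003 + 0.857757 = 1.081760.
Q̄ = (S₀/π) × [bracket] = (1361/π) × 1.081760 = 468.6 W/m².

Q̄ ≈ 469 W/m²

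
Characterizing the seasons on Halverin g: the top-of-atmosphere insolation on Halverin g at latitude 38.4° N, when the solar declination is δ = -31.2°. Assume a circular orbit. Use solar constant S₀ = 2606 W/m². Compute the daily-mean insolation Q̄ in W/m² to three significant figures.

cos H₀ = −tan(+38.4°) tan(-31.200°) = 0.4800, H₀ = 1.0701 rad.
Bracket: H₀ sin φ sin δ + cos φ cos δ sin H₀ = 1.0701×0.62115×-0.51803 + 0.78369×0.85536×0.87726 = -0.344331 + 0.588060 = 0.243729.
Q̄ = (S₀/π) × [bracket] = (2606/π) × 0.243729 = 202.2 W/m².

Q̄ ≈ 202 W/m²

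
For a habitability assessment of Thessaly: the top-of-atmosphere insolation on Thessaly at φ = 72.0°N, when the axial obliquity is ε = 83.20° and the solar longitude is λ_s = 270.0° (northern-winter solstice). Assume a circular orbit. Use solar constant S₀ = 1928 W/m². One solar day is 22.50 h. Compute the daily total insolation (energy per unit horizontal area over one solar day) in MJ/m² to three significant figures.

Solar declination: sin δ = sin ε · sin λ_s = sin 83.20° × sin 270.0° = -0.99297, so δ = -83.200°.
cos H₀ = −tan(+72.0°) tan(-83.200°) = 25.8102 ≥ 1 ⇒ polar night, H₀ = 0 and Q̄ = 0.
Daily total = Q̄ × 22.50 h × 3600 s/h = 0.00 MJ/m².

0.00 MJ/m²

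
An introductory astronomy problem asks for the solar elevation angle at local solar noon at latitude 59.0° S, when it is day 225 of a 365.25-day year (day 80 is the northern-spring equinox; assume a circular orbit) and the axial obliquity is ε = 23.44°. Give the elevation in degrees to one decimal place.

Solar longitude: L_s = 360° × (225 − 80)/365.25 = 142.916°.
sin δ = sin 23.44° × sin 142.916° = 0.23986, so δ = +13.878°.
At local noon the hour angle is zero, so the zenith angle equals |ϕ − δ| = |-59.0° − (+13.878°)| = 72.878°.
Elevation = 90° − 72.878° = 17.1°.

17.1°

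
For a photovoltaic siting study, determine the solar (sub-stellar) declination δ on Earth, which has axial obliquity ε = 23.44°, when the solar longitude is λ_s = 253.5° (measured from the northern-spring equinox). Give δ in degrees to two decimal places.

δ = -22.42°

sin δ = sin ε · sin λ_s = sin 23.44° × sin 253.5° = -0.381407.
δ = arcsin(-0.381407) = -22.42°.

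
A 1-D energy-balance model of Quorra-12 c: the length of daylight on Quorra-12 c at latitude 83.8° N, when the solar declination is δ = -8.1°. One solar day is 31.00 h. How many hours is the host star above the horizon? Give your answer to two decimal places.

0.00 h

cos H₀ = −tan φ · tan δ = 1.3101 ≥ 1, so the host star never rises (polar night) and H₀ = 0.
Daylight = 2H₀/(2π) × 31.00 h = (0.0000/π) × 31.00 = 0.00 h.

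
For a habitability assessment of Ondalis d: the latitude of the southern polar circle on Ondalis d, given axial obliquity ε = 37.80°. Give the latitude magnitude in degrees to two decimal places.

The polar circle is the lowest latitude that experiences at least one full rotation of continuous darkness at the northern-summer solstice; it lies at |φ| = 90° − ε = 90° − 37.80° = 52.20°.

52.20°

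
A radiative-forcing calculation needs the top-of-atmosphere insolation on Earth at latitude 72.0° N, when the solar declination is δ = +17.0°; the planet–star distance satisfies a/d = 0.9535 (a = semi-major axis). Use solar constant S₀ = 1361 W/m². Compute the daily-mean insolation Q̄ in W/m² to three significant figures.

cos H₀ = −tan(+72.0°) tan(+17.000°) = -0.9409, H₀ = 2.7962 rad.
Bracket: H₀ sin φ sin δ + cos φ cos δ sin H₀ = 2.7962×0.95106×0.29237 + 0.30902×0.95630×0.33857 = 0.777515 + 0.100053 = 0.877568.
Inverse-square distance factor (a/d)² = 0.9535² = 0.909162.
Q̄ = (S₀/π) × 0.909162 × [bracket] = (1361/π) × 0.909162 × 0.877568 = 345.6 W/m².

Q̄ ≈ 346 W/m²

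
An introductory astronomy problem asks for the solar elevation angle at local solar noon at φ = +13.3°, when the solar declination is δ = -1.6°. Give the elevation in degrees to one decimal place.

75.1°

At local noon the hour angle is zero, so the zenith angle equals |φ − δ| = |+13.3° − (-1.600°)| = 14.900°.
Elevation = 90° − 14.900° = 75.1°.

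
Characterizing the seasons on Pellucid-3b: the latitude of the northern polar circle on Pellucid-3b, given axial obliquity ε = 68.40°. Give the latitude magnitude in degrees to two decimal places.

21.60°

The polar circle is the lowest latitude that experiences at least one full rotation of continuous daylight at the northern-summer solstice; it lies at |φ| = 90° − ε = 90° − 68.40° = 21.60°.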